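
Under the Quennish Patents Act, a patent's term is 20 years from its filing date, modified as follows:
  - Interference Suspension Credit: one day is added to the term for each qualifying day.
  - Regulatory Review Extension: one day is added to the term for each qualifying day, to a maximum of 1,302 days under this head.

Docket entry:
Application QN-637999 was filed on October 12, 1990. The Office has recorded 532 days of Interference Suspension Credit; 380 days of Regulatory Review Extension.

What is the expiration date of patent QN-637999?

2013-04-11

Base term: filing date + 20 years → 12 October 2010.
Interference Suspension Credit: +532 days → 27 March 2012.
Regulatory Review Extension: 380 days (within the 1302-day cap) → +380 days → 11 April 2013.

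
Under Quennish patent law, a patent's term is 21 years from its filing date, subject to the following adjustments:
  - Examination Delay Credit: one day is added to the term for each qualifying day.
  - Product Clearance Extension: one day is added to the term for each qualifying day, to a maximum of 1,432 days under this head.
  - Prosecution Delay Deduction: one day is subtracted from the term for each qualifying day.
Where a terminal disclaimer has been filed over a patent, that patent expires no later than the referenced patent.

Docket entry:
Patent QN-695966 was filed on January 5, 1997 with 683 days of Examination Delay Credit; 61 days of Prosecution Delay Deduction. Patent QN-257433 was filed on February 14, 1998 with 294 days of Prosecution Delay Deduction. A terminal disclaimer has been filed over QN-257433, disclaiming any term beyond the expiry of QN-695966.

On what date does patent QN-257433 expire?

Natural term of QN-257433:
  Base: filing + 21 years → 14 February 2019.
  Prosecution Delay Deduction: −294 days → 26 April 2018.
Expiry of referenced patent QN-695966:
  Base: filing + 21 years → 5 January 2018.
  Examination Delay Credit: +683 days → 19 November 2019.
  Prosecution Delay Deduction: −61 days → 19 September 2019.
Terminal disclaimer: QN-257433 expires on the earlier of 26 April 2018 and 19 September 2019.

2018-04-26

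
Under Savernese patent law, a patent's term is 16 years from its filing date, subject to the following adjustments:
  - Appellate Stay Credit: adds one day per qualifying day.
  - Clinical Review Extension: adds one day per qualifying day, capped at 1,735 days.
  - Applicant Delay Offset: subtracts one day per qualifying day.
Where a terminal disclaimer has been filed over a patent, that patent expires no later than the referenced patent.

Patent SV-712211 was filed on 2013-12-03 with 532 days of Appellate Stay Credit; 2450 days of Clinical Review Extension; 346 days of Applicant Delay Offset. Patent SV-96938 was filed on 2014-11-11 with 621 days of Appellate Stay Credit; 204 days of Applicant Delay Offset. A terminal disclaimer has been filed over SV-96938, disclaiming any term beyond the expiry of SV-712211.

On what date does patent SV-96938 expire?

January 2, 2032

Natural term of SV-96938:
  Base: filing + 16 years → 11 November 2030.
  Appellate Stay Credit: +621 days → 24 July 2032.
  Applicant Delay Offset: −204 days → 2 January 2032.
Expiry of referenced patent SV-712211:
  Base: filing + 16 years → 3 December 2029.
  Appellate Stay Credit: +532 days → 19 May 2031.
  Clinical Review Extension: 2450 days claimed exceeds the 1735-day cap, so +1735 days → 17 February 2036.
  Applicant Delay Offset: −346 days → 8 March 2035.
Terminal disclaimer: SV-96938 expires on the earlier of 2 January 2032 and 8 March 2035.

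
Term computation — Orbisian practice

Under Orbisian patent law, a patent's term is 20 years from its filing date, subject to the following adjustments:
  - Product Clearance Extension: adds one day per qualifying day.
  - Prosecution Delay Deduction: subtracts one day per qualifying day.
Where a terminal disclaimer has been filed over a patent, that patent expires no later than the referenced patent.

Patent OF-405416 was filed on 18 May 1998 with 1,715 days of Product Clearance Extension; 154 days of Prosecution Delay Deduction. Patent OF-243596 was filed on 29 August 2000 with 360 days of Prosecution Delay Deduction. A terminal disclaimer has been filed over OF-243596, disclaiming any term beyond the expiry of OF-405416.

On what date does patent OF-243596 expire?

September 4, 2019

Natural term of OF-243596:
  Base: filing + 20 years → 29 August 2020.
  Prosecution Delay Deduction: −360 days → 4 September 2019.
Expiry of referenced patent OF-405416:
  Base: filing + 20 years → 18 May 2018.
  Product Clearance Extension: +1715 days → 27 January 2023.
  Prosecution Delay Deduction: −154 days → 26 August 2022.
Terminal disclaimer: OF-243596 expires on the earlier of 4 September 2019 and 26 August 2022.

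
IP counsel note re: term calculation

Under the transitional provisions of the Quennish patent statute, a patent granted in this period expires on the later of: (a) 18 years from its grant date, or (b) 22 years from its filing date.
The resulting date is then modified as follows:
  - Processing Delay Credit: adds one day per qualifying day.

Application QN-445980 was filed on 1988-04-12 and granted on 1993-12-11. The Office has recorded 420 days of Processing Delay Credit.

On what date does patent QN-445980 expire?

(a) grant + 18 years → 11 December 2011.
(b) filing + 22 years → 12 April 2010.
Later of the two: 11 December 2011.
Processing Delay Credit: +420 days → 3 February 2013.

February 3, 2013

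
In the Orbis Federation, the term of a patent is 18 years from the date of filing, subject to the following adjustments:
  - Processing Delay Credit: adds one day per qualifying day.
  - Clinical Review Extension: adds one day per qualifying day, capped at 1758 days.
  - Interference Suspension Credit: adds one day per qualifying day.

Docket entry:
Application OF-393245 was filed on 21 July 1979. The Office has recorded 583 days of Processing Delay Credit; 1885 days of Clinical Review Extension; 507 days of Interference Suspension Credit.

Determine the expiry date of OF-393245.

May 8, 2005

Base term: filing date + 18 years → 21 July 1997.
Processing Delay Credit: +583 days → 24 February 1999.
Clinical Review Extension: 1885 days claimed exceeds the 1758-day cap, so +1758 days → 18 December 2003.
Interference Suspension Credit: +507 days → 8 May 2005.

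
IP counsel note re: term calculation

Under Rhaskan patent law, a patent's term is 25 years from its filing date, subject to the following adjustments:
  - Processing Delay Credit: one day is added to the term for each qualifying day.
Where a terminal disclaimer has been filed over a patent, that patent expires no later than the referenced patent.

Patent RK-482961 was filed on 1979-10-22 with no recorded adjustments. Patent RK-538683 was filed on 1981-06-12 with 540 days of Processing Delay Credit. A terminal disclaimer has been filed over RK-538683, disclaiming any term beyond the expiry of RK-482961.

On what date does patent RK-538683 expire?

2004-10-22

Natural term of RK-538683:
  Base: filing + 25 years → 12 June 2006.
  Processing Delay Credit: +540 days → 4 December 2007.
Expiry of referenced patent RK-482961:
  Base: filing + 25 years → 22 October 2004.
Terminal disclaimer: RK-538683 expires on the earlier of 4 December 2007 and 22 October 2004.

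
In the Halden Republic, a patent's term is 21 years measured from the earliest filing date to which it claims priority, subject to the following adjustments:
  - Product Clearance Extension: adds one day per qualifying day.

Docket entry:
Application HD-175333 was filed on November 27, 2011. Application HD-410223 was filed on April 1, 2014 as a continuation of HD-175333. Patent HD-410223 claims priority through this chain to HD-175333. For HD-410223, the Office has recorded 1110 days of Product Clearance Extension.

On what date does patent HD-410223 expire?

2035-12-12

Earliest priority filing: 27 November 2011.
Base term: 27 November 2011 + 21 years → 27 November 2032.
Product Clearance Extension: +1110 days → 12 December 2035.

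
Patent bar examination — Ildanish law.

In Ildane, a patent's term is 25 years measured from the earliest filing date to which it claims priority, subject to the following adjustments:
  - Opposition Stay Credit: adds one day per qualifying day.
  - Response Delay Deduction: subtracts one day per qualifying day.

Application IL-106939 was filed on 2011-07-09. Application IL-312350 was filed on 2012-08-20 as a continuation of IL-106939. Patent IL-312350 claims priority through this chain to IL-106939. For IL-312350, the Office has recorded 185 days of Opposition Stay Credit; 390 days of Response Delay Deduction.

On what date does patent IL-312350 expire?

December 17, 2035

Earliest priority filing: 9 July 2011.
Base term: 9 July 2011 + 25 years → 9 July 2036.
Opposition Stay Credit: +185 days → 10 January 2037.
Response Delay Deduction: −390 days → 17 December 2035.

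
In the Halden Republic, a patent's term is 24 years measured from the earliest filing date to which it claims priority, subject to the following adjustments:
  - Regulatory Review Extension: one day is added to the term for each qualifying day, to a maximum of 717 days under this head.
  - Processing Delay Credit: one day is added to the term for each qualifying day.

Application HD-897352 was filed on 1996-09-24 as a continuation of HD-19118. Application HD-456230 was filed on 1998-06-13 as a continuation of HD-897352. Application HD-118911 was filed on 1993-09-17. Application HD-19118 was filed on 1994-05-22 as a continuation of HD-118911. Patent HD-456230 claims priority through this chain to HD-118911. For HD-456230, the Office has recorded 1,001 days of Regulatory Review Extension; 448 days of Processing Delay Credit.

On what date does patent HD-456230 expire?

Earliest priority filing: 17 September 1993.
Base term: 17 September 1993 + 24 years → 17 September 2017.
Regulatory Review Extension: 1001 days claimed exceeds the 717-day cap, so +717 days → 4 September 2019.
Processing Delay Credit: +448 days → 25 November 2020.

November 25, 2020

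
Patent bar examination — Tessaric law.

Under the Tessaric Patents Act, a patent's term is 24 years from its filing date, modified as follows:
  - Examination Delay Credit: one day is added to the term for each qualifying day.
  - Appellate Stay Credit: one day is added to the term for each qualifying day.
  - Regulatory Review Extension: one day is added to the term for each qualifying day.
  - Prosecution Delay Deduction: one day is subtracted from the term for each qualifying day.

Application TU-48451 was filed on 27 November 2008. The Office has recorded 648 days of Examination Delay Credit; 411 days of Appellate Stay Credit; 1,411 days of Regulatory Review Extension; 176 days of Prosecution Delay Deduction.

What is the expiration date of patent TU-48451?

Base term: filing date + 24 years → 27 November 2032.
Examination Delay Credit: +648 days → 6 September 2034.
Appellate Stay Credit: +411 days → 22 October 2035.
Regulatory Review Extension: +1411 days → 2 September 2039.
Prosecution Delay Deduction: −176 days → 10 March 2039.

March 10, 2039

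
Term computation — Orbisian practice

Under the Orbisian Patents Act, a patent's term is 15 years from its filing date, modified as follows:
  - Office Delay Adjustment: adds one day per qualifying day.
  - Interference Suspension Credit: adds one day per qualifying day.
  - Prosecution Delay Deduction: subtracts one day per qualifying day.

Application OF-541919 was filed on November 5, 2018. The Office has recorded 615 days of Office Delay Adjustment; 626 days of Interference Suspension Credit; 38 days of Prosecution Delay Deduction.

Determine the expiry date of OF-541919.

February 20, 2037

Base term: filing date + 15 years → 5 November 2033.
Office Delay Adjustment: +615 days → 13 July 2035.
Interference Suspension Credit: +626 days → 30 March 2037.
Prosecution Delay Deduction: −38 days → 20 February 2037.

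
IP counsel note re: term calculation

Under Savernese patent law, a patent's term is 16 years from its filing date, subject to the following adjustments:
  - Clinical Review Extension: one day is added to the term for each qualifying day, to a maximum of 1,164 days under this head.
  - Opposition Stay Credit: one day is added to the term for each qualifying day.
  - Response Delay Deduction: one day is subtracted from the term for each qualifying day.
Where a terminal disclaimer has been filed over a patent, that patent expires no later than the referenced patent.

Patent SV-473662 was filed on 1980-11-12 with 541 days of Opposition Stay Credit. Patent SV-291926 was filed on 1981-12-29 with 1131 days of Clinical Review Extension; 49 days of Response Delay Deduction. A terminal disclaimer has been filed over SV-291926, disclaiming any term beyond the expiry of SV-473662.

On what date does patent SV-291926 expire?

May 7, 1998

Natural term of SV-291926:
  Base: filing + 16 years → 29 December 1997.
  Clinical Review Extension: 1131 days (within the 1164-day cap) → +1131 days → 2 February 2001.
  Response Delay Deduction: −49 days → 15 December 2000.
Expiry of referenced patent SV-473662:
  Base: filing + 16 years → 12 November 1996.
  Opposition Stay Credit: +541 days → 7 May 1998.
Terminal disclaimer: SV-291926 expires on the earlier of 15 December 2000 and 7 May 1998.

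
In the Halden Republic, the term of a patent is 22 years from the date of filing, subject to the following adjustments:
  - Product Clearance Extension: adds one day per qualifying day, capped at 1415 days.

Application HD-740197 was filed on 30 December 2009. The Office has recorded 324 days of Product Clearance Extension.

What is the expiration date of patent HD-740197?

Base term: filing date + 22 years → 30 December 2031.
Product Clearance Extension: 324 days (within the 1415-day cap) → +324 days → 18 November 2032.

2032-11-18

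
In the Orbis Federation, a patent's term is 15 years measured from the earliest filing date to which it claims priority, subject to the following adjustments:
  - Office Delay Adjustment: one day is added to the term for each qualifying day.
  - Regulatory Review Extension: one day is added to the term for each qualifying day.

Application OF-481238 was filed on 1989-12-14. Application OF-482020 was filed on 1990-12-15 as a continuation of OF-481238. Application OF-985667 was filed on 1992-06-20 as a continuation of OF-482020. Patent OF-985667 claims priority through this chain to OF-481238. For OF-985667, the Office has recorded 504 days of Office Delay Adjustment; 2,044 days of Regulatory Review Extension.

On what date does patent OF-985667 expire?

Earliest priority filing: 14 December 1989.
Base term: 14 December 1989 + 15 years → 14 December 2004.
Office Delay Adjustment: +504 days → 2 May 2006.
Regulatory Review Extension: +2044 days → 6 December 2011.

December 6, 2011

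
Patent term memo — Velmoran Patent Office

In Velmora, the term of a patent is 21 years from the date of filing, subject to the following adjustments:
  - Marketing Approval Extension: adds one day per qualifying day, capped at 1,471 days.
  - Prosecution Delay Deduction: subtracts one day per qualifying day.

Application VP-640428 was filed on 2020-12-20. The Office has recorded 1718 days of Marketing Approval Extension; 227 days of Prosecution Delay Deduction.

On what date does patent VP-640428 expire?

Base term: filing date + 21 years → 20 December 2041.
Marketing Approval Extension: 1718 days claimed exceeds the 1471-day cap, so +1471 days → 30 December 2045.
Prosecution Delay Deduction: −227 days → 17 May 2045.

2045-05-17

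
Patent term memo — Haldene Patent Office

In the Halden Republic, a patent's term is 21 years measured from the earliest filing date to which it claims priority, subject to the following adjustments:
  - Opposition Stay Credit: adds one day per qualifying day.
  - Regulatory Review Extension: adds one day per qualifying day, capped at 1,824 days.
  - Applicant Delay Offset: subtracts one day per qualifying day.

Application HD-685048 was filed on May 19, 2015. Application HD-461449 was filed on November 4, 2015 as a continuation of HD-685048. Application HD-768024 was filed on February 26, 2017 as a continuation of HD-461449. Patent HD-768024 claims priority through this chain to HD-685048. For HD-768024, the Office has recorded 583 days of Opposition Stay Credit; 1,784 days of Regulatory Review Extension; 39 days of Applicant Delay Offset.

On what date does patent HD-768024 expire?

2042-10-03

Earliest priority filing: 19 May 2015.
Base term: 19 May 2015 + 21 years → 19 May 2036.
Opposition Stay Credit: +583 days → 23 December 2037.
Regulatory Review Extension: 1784 days (within the 1824-day cap) → +1784 days → 11 November 2042.
Applicant Delay Offset: −39 days → 3 October 2042.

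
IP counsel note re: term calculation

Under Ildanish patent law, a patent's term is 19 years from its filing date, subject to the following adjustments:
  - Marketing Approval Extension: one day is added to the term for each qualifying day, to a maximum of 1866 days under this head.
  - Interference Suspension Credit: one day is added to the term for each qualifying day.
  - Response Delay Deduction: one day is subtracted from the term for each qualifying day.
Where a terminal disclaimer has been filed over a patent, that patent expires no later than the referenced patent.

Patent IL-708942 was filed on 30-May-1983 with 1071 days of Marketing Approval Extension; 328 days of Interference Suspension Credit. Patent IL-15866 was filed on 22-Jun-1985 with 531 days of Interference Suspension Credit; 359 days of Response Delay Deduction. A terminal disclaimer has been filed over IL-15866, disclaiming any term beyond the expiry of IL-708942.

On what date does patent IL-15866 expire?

Natural term of IL-15866:
  Base: filing + 19 years → 22 June 2004.
  Interference Suspension Credit: +531 days → 5 December 2005.
  Response Delay Deduction: −359 days → 11 December 2004.
Expiry of referenced patent IL-708942:
  Base: filing + 19 years → 30 May 2002.
  Marketing Approval Extension: 1071 days (within the 1866-day cap) → +1071 days → 5 May 2005.
  Interference Suspension Credit: +328 days → 29 March 2006.
Terminal disclaimer: IL-15866 expires on the earlier of 11 December 2004 and 29 March 2006.

2004-12-11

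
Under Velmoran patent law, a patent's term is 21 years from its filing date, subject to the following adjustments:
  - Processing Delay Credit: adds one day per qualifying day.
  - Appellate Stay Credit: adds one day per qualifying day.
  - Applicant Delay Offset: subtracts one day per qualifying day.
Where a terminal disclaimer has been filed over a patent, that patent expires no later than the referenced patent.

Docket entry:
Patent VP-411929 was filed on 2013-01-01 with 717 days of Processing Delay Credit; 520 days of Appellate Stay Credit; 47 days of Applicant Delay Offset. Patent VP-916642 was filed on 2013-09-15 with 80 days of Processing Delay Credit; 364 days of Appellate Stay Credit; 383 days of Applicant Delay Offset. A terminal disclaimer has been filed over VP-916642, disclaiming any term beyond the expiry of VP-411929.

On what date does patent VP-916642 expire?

Natural term of VP-916642:
  Base: filing + 21 years → 15 September 2034.
  Processing Delay Credit: +80 days → 4 December 2034.
  Appellate Stay Credit: +364 days → 3 December 2035.
  Applicant Delay Offset: −383 days → 15 November 2034.
Expiry of referenced patent VP-411929:
  Base: filing + 21 years → 1 January 2034.
  Processing Delay Credit: +717 days → 19 December 2035.
  Appellate Stay Credit: +520 days → 22 May 2037.
  Applicant Delay Offset: −47 days → 5 April 2037.
Terminal disclaimer: VP-916642 expires on the earlier of 15 November 2034 and 5 April 2037.

2034-11-15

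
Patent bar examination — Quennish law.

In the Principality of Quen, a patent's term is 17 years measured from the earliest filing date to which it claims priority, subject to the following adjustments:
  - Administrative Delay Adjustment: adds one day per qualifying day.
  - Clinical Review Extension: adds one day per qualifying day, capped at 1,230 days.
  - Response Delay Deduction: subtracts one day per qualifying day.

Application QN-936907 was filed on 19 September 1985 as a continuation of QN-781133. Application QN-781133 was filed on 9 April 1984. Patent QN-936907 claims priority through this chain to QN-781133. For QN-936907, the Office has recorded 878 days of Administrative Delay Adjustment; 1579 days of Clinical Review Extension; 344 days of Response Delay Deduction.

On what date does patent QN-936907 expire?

2006-02-06

Earliest priority filing: 9 April 1984.
Base term: 9 April 1984 + 17 years → 9 April 2001.
Administrative Delay Adjustment: +878 days → 4 September 2003.
Clinical Review Extension: 1579 days claimed exceeds the 1230-day cap, so +1230 days → 16 January 2007.
Response Delay Deduction: −344 days → 6 February 2006.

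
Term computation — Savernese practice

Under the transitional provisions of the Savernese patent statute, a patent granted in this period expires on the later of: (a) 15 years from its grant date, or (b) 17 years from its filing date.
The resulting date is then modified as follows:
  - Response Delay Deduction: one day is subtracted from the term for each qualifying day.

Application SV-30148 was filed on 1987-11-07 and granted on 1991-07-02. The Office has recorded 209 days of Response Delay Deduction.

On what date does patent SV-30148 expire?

2005-12-05

(a) grant + 15 years → 2 July 2006.
(b) filing + 17 years → 7 November 2004.
Later of the two: 2 July 2006.
Response Delay Deduction: −209 days → 5 December 2005.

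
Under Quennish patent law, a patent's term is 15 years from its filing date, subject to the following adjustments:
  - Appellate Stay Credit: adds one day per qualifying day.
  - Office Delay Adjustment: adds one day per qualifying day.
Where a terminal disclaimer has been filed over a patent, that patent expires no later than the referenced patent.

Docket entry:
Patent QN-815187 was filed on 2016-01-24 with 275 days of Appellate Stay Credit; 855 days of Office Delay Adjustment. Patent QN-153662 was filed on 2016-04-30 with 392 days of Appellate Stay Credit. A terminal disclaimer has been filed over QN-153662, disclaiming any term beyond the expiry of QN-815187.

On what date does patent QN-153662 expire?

2032-05-26

Natural term of QN-153662:
  Base: filing + 15 years → 30 April 2031.
  Appellate Stay Credit: +392 days → 26 May 2032.
Expiry of referenced patent QN-815187:
  Base: filing + 15 years → 24 January 2031.
  Appellate Stay Credit: +275 days → 26 October 2031.
  Office Delay Adjustment: +855 days → 27 February 2034.
Terminal disclaimer: QN-153662 expires on the earlier of 26 May 2032 and 27 February 2034.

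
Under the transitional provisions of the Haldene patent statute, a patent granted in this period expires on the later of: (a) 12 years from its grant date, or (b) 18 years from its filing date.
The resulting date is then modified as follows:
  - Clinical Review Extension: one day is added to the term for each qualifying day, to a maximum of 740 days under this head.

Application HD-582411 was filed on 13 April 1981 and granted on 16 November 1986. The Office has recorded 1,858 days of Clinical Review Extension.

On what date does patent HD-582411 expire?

(a) grant + 12 years → 16 November 1998.
(b) filing + 18 years → 13 April 1999.
Later of the two: 13 April 1999.
Clinical Review Extension: 1858 days claimed exceeds the 740-day cap, so +740 days → 22 April 2001.

2001-04-22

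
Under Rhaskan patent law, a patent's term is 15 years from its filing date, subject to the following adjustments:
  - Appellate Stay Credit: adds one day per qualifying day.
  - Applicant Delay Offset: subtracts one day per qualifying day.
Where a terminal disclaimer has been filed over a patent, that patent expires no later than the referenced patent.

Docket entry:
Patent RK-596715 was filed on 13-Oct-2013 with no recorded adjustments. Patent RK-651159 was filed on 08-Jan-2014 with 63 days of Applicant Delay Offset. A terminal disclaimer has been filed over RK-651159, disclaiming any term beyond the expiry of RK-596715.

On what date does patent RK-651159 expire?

Natural term of RK-651159:
  Base: filing + 15 years → 8 January 2029.
  Applicant Delay Offset: −63 days → 6 November 2028.
Expiry of referenced patent RK-596715:
  Base: filing + 15 years → 13 October 2028.
Terminal disclaimer: RK-651159 expires on the earlier of 6 November 2028 and 13 October 2028.

October 13, 2028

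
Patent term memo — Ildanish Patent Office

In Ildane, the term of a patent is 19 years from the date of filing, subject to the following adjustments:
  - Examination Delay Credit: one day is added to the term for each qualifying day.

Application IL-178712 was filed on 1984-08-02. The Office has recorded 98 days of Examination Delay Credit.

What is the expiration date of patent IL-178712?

November 8, 2003

Base term: filing date + 19 years → 2 August 2003.
Examination Delay Credit: +98 days → 8 November 2003.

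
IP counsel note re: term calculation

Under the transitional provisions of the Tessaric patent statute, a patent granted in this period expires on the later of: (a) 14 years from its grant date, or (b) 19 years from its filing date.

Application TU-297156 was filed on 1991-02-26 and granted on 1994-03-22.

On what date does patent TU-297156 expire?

February 26, 2010

(a) grant + 14 years → 22 March 2008.
(b) filing + 19 years → 26 February 2010.
Later of the two: 26 February 2010.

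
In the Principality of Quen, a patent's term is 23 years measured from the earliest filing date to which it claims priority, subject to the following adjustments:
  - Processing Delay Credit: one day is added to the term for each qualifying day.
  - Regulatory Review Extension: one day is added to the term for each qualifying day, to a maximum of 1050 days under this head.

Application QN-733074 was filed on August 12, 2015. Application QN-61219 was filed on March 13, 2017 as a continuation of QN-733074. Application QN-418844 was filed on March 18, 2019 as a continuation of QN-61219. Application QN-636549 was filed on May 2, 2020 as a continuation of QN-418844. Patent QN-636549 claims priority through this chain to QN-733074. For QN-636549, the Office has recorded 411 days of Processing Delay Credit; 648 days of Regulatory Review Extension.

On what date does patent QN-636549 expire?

July 6, 2041

Earliest priority filing: 12 August 2015.
Base term: 12 August 2015 + 23 years → 12 August 2038.
Processing Delay Credit: +411 days → 27 September 2039.
Regulatory Review Extension: 648 days (within the 1050-day cap) → +648 days → 6 July 2041.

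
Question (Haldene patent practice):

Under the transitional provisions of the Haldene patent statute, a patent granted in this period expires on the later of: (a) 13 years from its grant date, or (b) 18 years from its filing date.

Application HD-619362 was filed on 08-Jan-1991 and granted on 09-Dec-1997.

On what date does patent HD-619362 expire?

(a) grant + 13 years → 9 December 2010.
(b) filing + 18 years → 8 January 2009.
Later of the two: 9 December 2010.

December 9, 2010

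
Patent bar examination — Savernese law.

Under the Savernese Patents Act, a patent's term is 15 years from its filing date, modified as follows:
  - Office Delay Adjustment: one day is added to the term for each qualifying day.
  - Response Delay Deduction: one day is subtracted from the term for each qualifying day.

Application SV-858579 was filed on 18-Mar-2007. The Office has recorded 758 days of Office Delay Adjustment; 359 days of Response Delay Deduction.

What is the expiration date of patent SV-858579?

2023-04-21

Base term: filing date + 15 years → 18 March 2022.
Office Delay Adjustment: +758 days → 14 April 2024.
Response Delay Deduction: −359 days → 21 April 2023.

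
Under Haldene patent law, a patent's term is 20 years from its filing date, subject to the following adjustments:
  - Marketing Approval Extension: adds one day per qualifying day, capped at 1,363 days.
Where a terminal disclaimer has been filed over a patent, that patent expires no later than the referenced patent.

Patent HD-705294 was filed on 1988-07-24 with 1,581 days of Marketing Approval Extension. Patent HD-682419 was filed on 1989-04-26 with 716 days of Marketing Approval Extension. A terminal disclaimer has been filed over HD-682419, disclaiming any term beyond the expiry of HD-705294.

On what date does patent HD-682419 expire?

2011-04-12

Natural term of HD-682419:
  Base: filing + 20 years → 26 April 2009.
  Marketing Approval Extension: 716 days (within the 1363-day cap) → +716 days → 12 April 2011.
Expiry of referenced patent HD-705294:
  Base: filing + 20 years → 24 July 2008.
  Marketing Approval Extension: 1581 days claimed exceeds the 1363-day cap, so +1363 days → 17 April 2012.
Terminal disclaimer: HD-682419 expires on the earlier of 12 April 2011 and 17 April 2012.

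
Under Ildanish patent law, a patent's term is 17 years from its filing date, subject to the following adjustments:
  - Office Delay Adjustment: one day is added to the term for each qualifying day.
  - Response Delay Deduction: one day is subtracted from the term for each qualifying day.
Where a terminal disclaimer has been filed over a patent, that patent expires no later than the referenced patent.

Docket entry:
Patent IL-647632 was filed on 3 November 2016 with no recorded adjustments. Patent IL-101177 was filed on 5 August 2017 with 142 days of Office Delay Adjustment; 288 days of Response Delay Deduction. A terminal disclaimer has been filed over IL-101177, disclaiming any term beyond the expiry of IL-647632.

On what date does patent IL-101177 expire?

November 3, 2033

Natural term of IL-101177:
  Base: filing + 17 years → 5 August 2034.
  Office Delay Adjustment: +142 days → 25 December 2034.
  Response Delay Deduction: −288 days → 12 March 2034.
Expiry of referenced patent IL-647632:
  Base: filing + 17 years → 3 November 2033.
Terminal disclaimer: IL-101177 expires on the earlier of 12 March 2034 and 3 November 2033.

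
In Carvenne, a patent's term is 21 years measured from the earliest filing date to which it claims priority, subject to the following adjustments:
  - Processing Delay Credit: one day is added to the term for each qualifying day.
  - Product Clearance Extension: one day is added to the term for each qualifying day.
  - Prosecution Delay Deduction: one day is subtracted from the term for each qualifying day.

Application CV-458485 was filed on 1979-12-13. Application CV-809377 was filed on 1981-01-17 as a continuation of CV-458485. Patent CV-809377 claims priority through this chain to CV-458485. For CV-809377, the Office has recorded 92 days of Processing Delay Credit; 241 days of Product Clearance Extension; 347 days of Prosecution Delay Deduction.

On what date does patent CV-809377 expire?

Earliest priority filing: 13 December 1979.
Base term: 13 December 1979 + 21 years → 13 December 2000.
Processing Delay Credit: +92 days → 15 March 2001.
Product Clearance Extension: +241 days → 11 November 2001.
Prosecution Delay Deduction: −347 days → 29 November 2000.

2000-11-29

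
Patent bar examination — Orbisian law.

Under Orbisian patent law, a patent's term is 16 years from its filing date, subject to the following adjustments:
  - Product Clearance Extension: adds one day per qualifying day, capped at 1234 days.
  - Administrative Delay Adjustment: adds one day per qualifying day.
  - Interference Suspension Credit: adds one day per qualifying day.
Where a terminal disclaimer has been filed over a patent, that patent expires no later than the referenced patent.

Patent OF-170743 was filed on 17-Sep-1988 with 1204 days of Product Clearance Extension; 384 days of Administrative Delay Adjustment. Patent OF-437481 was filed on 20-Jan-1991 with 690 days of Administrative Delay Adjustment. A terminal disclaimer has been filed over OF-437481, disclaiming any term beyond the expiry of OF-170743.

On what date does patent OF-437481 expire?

Natural term of OF-437481:
  Base: filing + 16 years → 20 January 2007.
  Administrative Delay Adjustment: +690 days → 10 December 2008.
Expiry of referenced patent OF-170743:
  Base: filing + 16 years → 17 September 2004.
  Product Clearance Extension: 1204 days (within the 1234-day cap) → +1204 days → 4 January 2008.
  Administrative Delay Adjustment: +384 days → 22 January 2009.
Terminal disclaimer: OF-437481 expires on the earlier of 10 December 2008 and 22 January 2009.

December 10, 2008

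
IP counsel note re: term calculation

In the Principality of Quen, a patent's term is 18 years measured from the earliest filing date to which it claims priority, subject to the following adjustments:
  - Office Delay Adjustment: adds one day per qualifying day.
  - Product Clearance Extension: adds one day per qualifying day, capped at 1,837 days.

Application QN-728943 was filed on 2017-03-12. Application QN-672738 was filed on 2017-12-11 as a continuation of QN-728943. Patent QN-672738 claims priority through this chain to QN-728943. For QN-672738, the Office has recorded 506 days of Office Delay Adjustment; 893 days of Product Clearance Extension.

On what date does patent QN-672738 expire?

2039-01-09

Earliest priority filing: 12 March 2017.
Base term: 12 March 2017 + 18 years → 12 March 2035.
Office Delay Adjustment: +506 days → 30 July 2036.
Product Clearance Extension: 893 days (within the 1837-day cap) → +893 days → 9 January 2039.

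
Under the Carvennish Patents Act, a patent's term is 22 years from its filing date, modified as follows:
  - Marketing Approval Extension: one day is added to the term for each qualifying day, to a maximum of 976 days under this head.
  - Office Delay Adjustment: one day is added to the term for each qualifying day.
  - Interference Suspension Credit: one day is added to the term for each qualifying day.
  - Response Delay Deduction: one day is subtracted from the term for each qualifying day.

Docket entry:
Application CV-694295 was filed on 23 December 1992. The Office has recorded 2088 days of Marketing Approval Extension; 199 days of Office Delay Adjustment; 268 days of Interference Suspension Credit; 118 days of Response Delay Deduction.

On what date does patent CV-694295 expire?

Base term: filing date + 22 years → 23 December 2014.
Marketing Approval Extension: 2088 days claimed exceeds the 976-day cap, so +976 days → 25 August 2017.
Office Delay Adjustment: +199 days → 12 March 2018.
Interference Suspension Credit: +268 days → 5 December 2018.
Response Delay Deduction: −118 days → 9 August 2018.

August 9, 2018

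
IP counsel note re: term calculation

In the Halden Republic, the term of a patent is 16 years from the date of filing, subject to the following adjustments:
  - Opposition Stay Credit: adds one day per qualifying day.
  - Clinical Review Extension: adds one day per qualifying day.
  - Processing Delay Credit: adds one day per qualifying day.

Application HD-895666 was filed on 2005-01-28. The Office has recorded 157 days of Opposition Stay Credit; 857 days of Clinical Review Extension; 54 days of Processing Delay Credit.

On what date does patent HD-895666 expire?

Base term: filing date + 16 years → 28 January 2021.
Opposition Stay Credit: +157 days → 4 July 2021.
Clinical Review Extension: +857 days → 8 November 2023.
Processing Delay Credit: +54 days → 1 January 2024.

January 1, 2024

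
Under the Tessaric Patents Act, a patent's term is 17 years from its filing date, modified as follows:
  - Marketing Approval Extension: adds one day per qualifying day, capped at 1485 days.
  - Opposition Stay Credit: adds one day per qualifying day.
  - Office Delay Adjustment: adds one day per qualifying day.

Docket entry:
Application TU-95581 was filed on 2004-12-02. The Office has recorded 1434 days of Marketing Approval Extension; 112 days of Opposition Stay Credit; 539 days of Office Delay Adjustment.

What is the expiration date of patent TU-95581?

2027-08-18

Base term: filing date + 17 years → 2 December 2021.
Marketing Approval Extension: 1434 days (within the 1485-day cap) → +1434 days → 5 November 2025.
Opposition Stay Credit: +112 days → 25 February 2026.
Office Delay Adjustment: +539 days → 18 August 2027.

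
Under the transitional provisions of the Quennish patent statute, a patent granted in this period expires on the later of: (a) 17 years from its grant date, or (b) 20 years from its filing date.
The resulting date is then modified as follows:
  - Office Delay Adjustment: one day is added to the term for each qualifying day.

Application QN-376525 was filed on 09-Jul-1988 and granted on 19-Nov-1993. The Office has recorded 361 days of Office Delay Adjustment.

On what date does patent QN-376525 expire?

2011-11-15

(a) grant + 17 years → 19 November 2010.
(b) filing + 20 years → 9 July 2008.
Later of the two: 19 November 2010.
Office Delay Adjustment: +361 days → 15 November 2011.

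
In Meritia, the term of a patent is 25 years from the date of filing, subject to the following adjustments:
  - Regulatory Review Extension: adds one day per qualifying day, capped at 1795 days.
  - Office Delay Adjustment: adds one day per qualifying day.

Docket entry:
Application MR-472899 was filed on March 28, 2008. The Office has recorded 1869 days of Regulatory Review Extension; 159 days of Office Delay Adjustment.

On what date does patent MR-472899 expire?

Base term: filing date + 25 years → 28 March 2033.
Regulatory Review Extension: 1869 days claimed exceeds the 1795-day cap, so +1795 days → 25 February 2038.
Office Delay Adjustment: +159 days → 3 August 2038.

August 3, 2038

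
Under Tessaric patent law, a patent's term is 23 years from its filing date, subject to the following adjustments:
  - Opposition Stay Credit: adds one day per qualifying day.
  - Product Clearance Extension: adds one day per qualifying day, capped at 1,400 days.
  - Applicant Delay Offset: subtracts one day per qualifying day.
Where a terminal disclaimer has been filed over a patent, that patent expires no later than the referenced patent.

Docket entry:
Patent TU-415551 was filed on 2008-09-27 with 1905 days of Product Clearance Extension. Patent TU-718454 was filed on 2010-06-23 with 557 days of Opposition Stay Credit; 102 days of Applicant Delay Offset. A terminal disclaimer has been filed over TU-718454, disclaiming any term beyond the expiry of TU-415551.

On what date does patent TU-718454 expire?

Natural term of TU-718454:
  Base: filing + 23 years → 23 June 2033.
  Opposition Stay Credit: +557 days → 1 January 2035.
  Applicant Delay Offset: −102 days → 21 September 2034.
Expiry of referenced patent TU-415551:
  Base: filing + 23 years → 27 September 2031.
  Product Clearance Extension: 1905 days claimed exceeds the 1400-day cap, so +1400 days → 28 July 2035.
Terminal disclaimer: TU-718454 expires on the earlier of 21 September 2034 and 28 July 2035.

2034-09-21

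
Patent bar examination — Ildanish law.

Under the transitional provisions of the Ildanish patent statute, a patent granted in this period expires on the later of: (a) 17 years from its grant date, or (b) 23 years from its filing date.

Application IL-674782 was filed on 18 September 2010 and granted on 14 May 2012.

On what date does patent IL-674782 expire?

(a) grant + 17 years → 14 May 2029.
(b) filing + 23 years → 18 September 2033.
Later of the two: 18 September 2033.

2033-09-18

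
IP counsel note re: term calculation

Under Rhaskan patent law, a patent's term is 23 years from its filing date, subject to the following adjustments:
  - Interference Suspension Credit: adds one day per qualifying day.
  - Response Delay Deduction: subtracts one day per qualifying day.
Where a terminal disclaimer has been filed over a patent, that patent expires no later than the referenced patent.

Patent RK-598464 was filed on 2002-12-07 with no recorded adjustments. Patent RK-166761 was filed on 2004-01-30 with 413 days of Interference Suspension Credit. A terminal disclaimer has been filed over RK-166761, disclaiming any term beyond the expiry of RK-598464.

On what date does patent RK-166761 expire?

Natural term of RK-166761:
  Base: filing + 23 years → 30 January 2027.
  Interference Suspension Credit: +413 days → 18 March 2028.
Expiry of referenced patent RK-598464:
  Base: filing + 23 years → 7 December 2025.
Terminal disclaimer: RK-166761 expires on the earlier of 18 March 2028 and 7 December 2025.

December 7, 2025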